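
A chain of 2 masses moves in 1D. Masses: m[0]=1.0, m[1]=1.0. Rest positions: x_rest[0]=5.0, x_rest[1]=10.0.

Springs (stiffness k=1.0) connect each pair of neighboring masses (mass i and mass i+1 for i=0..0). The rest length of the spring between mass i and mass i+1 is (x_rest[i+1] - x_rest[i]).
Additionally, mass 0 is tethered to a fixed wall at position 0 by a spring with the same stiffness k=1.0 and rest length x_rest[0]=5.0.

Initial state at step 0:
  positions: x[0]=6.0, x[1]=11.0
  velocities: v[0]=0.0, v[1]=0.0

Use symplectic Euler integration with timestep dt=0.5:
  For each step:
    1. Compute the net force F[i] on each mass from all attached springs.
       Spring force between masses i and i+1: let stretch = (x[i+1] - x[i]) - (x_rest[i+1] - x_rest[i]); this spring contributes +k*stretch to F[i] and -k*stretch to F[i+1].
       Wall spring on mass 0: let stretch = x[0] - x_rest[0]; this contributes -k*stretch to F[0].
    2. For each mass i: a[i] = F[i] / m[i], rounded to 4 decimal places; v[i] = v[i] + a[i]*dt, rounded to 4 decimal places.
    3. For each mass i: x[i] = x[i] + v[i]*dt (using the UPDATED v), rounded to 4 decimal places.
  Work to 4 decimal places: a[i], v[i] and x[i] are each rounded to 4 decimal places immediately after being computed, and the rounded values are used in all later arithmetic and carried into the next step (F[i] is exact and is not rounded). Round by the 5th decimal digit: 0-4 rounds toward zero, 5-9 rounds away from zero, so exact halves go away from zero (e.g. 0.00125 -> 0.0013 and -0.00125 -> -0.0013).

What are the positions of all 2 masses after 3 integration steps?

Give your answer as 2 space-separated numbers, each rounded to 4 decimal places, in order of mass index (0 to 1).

Step 0: x=[6.0000 11.0000] v=[0.0000 0.0000]
Step 1: x=[5.7500 11.0000] v=[-0.5000 0.0000]
Step 2: x=[5.3750 10.9375] v=[-0.7500 -0.1250]
Step 3: x=[5.0469 10.7344] v=[-0.6563 -0.4063]

Answer: 5.0469 10.7344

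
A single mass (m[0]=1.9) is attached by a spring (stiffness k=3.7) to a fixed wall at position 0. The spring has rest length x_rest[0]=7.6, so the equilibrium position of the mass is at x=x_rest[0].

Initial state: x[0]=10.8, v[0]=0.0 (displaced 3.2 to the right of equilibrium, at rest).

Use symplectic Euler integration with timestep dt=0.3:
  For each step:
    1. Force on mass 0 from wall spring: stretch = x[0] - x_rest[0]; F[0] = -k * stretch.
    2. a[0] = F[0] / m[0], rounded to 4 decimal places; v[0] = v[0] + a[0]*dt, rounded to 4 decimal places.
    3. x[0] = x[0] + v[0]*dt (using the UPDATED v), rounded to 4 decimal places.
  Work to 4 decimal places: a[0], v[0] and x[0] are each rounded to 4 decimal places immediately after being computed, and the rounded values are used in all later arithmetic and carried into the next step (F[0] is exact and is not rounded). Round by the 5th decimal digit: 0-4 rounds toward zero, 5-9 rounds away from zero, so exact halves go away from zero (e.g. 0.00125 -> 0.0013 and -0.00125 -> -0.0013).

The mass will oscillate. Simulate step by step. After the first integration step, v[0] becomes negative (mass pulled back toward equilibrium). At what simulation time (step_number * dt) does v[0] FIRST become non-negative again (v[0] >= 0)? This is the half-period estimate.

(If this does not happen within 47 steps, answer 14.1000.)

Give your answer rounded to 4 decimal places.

Step 0: x=[10.8000] v=[0.0000]
Step 1: x=[10.2392] v=[-1.8695]
Step 2: x=[9.2158] v=[-3.4114]
Step 3: x=[7.9092] v=[-4.3554]
Step 4: x=[6.5484] v=[-4.5360]
Step 5: x=[5.3719] v=[-3.9216]
Step 6: x=[4.5859] v=[-2.6199]
Step 7: x=[4.3282] v=[-0.8590]
Step 8: x=[4.6439] v=[1.0524]
First v>=0 after going negative at step 8, time=2.4000

Answer: 2.4000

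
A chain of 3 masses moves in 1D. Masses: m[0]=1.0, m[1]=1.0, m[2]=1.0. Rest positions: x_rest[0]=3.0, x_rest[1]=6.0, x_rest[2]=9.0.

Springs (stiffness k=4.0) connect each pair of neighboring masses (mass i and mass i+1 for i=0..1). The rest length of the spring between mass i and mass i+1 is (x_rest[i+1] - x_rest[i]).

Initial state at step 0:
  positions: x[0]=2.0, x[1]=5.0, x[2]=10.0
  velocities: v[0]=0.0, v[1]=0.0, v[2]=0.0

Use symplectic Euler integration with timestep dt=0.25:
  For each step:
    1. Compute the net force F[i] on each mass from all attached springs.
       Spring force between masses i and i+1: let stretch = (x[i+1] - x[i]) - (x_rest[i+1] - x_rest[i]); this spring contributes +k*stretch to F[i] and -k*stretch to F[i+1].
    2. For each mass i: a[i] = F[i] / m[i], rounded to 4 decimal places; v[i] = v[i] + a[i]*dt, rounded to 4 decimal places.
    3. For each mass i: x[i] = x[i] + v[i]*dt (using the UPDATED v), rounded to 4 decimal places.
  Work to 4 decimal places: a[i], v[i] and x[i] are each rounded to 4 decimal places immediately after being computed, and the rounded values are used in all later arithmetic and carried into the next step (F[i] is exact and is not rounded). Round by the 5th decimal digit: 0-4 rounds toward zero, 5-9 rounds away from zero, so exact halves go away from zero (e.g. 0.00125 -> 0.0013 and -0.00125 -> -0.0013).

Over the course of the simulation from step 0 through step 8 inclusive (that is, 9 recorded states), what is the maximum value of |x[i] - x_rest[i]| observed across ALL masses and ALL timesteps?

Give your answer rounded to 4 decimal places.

Step 0: x=[2.0000 5.0000 10.0000] v=[0.0000 0.0000 0.0000]
Step 1: x=[2.0000 5.5000 9.5000] v=[0.0000 2.0000 -2.0000]
Step 2: x=[2.1250 6.1250 8.7500] v=[0.5000 2.5000 -3.0000]
Step 3: x=[2.5000 6.4063 8.0938] v=[1.5000 1.1250 -2.6250]
Step 4: x=[3.1016 6.1329 7.7657] v=[2.4063 -1.0938 -1.3125]
Step 5: x=[3.7110 5.5098 7.7794] v=[2.4376 -2.4923 0.0547]
Step 6: x=[4.0201 5.0044 7.9757] v=[1.2364 -2.0215 0.7851]
Step 7: x=[3.8253 4.9958 8.1792] v=[-0.7793 -0.0345 0.8138]
Step 8: x=[3.1731 5.4904 8.3368] v=[-2.6088 1.9784 0.6304]
Max displacement = 1.2343

Answer: 1.2343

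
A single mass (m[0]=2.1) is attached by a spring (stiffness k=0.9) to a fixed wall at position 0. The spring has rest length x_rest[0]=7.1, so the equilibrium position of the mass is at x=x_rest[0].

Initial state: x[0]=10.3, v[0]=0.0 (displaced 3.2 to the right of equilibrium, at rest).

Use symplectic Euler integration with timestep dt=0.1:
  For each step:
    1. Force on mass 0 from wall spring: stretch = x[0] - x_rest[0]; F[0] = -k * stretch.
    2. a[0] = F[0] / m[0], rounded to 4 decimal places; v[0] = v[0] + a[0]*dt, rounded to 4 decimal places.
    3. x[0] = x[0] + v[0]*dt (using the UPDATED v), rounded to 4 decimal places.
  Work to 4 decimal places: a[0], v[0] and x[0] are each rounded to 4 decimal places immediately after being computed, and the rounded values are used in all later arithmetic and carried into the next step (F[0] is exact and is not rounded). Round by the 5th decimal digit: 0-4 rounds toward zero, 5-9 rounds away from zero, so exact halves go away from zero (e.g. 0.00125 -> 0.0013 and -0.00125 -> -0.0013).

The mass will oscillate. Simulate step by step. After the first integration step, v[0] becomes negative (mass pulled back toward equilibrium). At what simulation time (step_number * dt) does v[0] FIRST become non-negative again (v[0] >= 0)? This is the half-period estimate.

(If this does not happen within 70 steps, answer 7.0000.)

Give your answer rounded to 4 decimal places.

Step 0: x=[10.3000] v=[0.0000]
Step 1: x=[10.2863] v=[-0.1371]
Step 2: x=[10.2589] v=[-0.2737]
Step 3: x=[10.2180] v=[-0.4091]
Step 4: x=[10.1637] v=[-0.5427]
Step 5: x=[10.0963] v=[-0.6740]
Step 6: x=[10.0161] v=[-0.8024]
Step 7: x=[9.9234] v=[-0.9274]
Step 8: x=[9.8186] v=[-1.0484]
Step 9: x=[9.7021] v=[-1.1649]
Step 10: x=[9.5745] v=[-1.2764]
Step 11: x=[9.4363] v=[-1.3825]
Step 12: x=[9.2880] v=[-1.4826]
Step 13: x=[9.1304] v=[-1.5764]
Step 14: x=[8.9641] v=[-1.6634]
Step 15: x=[8.7898] v=[-1.7433]
Step 16: x=[8.6082] v=[-1.8157]
Step 17: x=[8.4202] v=[-1.8803]
Step 18: x=[8.2265] v=[-1.9369]
Step 19: x=[8.0280] v=[-1.9852]
Step 20: x=[7.8255] v=[-2.0250]
Step 21: x=[7.6199] v=[-2.0561]
Step 22: x=[7.4121] v=[-2.0784]
Step 23: x=[7.2029] v=[-2.0918]
Step 24: x=[6.9933] v=[-2.0962]
Step 25: x=[6.7841] v=[-2.0916]
Step 26: x=[6.5763] v=[-2.0781]
Step 27: x=[6.3707] v=[-2.0557]
Step 28: x=[6.1683] v=[-2.0244]
Step 29: x=[5.9699] v=[-1.9845]
Step 30: x=[5.7763] v=[-1.9361]
Step 31: x=[5.5884] v=[-1.8794]
Step 32: x=[5.4069] v=[-1.8146]
Step 33: x=[5.2327] v=[-1.7420]
Step 34: x=[5.0665] v=[-1.6620]
Step 35: x=[4.9090] v=[-1.5749]
Step 36: x=[4.7609] v=[-1.4810]
Step 37: x=[4.6228] v=[-1.3808]
Step 38: x=[4.4953] v=[-1.2746]
Step 39: x=[4.3790] v=[-1.1630]
Step 40: x=[4.2744] v=[-1.0464]
Step 41: x=[4.1819] v=[-0.9253]
Step 42: x=[4.1019] v=[-0.8002]
Step 43: x=[4.0347] v=[-0.6717]
Step 44: x=[3.9807] v=[-0.5403]
Step 45: x=[3.9400] v=[-0.4066]
Step 46: x=[3.9129] v=[-0.2712]
Step 47: x=[3.8994] v=[-0.1346]
Step 48: x=[3.8997] v=[0.0026]
First v>=0 after going negative at step 48, time=4.8000

Answer: 4.8000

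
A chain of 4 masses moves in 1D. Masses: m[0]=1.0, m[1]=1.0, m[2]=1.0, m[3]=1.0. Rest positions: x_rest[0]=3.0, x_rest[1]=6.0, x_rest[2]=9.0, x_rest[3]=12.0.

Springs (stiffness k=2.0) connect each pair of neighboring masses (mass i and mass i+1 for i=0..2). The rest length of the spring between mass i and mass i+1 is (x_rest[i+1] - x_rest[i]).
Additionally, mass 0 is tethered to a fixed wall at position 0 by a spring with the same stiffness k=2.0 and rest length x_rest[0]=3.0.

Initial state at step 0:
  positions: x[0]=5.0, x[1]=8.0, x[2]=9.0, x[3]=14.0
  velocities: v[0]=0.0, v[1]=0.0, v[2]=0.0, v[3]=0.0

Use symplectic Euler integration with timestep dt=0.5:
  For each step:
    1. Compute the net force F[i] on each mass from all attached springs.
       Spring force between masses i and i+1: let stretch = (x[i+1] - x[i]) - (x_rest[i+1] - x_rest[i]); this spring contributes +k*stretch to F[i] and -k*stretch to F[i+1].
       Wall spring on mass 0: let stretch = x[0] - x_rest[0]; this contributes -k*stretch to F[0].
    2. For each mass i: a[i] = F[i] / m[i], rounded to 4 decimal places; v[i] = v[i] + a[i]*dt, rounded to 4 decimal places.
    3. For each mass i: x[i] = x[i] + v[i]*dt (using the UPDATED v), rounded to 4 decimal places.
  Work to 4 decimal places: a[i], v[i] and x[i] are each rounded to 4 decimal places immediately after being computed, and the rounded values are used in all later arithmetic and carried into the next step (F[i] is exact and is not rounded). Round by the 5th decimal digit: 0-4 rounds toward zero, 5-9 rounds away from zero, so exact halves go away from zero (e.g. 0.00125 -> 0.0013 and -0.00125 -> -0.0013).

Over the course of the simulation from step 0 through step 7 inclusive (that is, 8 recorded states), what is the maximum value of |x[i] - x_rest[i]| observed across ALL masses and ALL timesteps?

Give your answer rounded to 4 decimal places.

Answer: 3.0000

Derivation:
Step 0: x=[5.0000 8.0000 9.0000 14.0000] v=[0.0000 0.0000 0.0000 0.0000]
Step 1: x=[4.0000 7.0000 11.0000 13.0000] v=[-2.0000 -2.0000 4.0000 -2.0000]
Step 2: x=[2.5000 6.5000 12.0000 12.5000] v=[-3.0000 -1.0000 2.0000 -1.0000]
Step 3: x=[1.7500 6.7500 10.5000 13.2500] v=[-1.5000 0.5000 -3.0000 1.5000]
Step 4: x=[2.6250 6.3750 8.5000 14.1250] v=[1.7500 -0.7500 -4.0000 1.7500]
Step 5: x=[4.0625 5.1875 8.2500 13.6875] v=[2.8750 -2.3750 -0.5000 -0.8750]
Step 6: x=[4.0313 4.9688 9.1875 12.0313] v=[-0.0625 -0.4375 1.8750 -3.3125]
Step 7: x=[2.4532 6.3907 9.4376 10.4532] v=[-3.1563 2.8437 0.5001 -3.1563]
Max displacement = 3.0000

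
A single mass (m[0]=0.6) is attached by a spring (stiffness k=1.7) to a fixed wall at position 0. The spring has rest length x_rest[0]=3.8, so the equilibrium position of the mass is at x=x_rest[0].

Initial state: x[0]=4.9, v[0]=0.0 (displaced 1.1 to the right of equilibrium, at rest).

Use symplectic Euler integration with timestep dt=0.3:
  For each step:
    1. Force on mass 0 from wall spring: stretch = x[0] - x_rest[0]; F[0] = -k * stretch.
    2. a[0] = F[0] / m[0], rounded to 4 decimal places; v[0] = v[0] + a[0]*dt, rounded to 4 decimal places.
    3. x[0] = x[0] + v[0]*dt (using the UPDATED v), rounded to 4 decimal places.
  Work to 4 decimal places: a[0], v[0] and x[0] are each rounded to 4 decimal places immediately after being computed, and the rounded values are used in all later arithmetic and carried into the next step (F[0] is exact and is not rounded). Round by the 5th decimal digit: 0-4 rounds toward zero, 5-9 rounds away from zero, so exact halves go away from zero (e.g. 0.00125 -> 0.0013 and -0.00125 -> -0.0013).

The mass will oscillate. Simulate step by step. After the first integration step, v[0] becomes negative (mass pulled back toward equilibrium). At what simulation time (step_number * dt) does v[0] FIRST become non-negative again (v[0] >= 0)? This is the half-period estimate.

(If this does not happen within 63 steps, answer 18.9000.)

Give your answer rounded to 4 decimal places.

Step 0: x=[4.9000] v=[0.0000]
Step 1: x=[4.6195] v=[-0.9350]
Step 2: x=[4.1300] v=[-1.6316]
Step 3: x=[3.5564] v=[-1.9121]
Step 4: x=[3.0449] v=[-1.7050]
Step 5: x=[2.7259] v=[-1.0632]
Step 6: x=[2.6808] v=[-0.1502]
Step 7: x=[2.9211] v=[0.8011]
First v>=0 after going negative at step 7, time=2.1000

Answer: 2.1000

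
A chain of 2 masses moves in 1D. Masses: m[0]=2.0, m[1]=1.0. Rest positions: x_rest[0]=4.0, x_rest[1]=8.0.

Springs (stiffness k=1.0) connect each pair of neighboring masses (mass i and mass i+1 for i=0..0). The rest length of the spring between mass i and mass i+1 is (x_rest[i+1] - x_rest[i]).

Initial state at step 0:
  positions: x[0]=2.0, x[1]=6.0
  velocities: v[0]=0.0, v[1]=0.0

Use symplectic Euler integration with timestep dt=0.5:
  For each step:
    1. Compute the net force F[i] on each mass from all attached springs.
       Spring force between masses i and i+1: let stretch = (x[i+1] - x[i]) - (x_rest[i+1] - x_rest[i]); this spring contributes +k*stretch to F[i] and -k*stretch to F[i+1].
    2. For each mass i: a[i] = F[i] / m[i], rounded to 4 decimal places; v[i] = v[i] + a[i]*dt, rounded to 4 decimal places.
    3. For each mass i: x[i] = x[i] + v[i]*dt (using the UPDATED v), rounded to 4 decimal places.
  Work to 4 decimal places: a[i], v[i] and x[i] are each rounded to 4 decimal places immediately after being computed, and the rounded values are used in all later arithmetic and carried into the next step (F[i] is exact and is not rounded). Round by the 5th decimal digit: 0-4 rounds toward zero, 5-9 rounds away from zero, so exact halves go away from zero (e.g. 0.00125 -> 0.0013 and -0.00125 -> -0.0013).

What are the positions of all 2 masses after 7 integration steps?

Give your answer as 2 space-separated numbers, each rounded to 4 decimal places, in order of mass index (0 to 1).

Answer: 2.0000 6.0000

Derivation:
Step 0: x=[2.0000 6.0000] v=[0.0000 0.0000]
Step 1: x=[2.0000 6.0000] v=[0.0000 0.0000]
Step 2: x=[2.0000 6.0000] v=[0.0000 0.0000]
Step 3: x=[2.0000 6.0000] v=[0.0000 0.0000]
Step 4: x=[2.0000 6.0000] v=[0.0000 0.0000]
Step 5: x=[2.0000 6.0000] v=[0.0000 0.0000]
Step 6: x=[2.0000 6.0000] v=[0.0000 0.0000]
Step 7: x=[2.0000 6.0000] v=[0.0000 0.0000]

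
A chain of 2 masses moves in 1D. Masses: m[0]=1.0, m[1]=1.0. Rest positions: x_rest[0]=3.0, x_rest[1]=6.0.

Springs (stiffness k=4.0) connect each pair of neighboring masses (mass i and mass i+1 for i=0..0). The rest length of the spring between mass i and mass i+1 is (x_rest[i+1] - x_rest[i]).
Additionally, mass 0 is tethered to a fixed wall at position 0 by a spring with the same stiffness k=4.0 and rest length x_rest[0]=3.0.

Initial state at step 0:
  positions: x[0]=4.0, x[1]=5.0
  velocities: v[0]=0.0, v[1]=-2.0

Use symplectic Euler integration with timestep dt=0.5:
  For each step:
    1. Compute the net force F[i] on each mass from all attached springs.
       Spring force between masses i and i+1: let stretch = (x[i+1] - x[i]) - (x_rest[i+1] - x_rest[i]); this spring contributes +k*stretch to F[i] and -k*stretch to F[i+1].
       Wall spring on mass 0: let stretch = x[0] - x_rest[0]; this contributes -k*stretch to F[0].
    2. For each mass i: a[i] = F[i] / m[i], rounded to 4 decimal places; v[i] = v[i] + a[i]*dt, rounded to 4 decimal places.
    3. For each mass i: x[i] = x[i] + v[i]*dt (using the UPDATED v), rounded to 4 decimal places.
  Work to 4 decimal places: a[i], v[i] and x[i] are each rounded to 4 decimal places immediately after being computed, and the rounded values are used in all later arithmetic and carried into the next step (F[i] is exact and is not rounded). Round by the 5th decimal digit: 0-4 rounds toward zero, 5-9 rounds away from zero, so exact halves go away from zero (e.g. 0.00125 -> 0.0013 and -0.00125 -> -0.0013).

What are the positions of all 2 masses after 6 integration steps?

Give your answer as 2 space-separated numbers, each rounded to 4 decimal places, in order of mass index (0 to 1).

Answer: 5.0000 6.0000

Derivation:
Step 0: x=[4.0000 5.0000] v=[0.0000 -2.0000]
Step 1: x=[1.0000 6.0000] v=[-6.0000 2.0000]
Step 2: x=[2.0000 5.0000] v=[2.0000 -2.0000]
Step 3: x=[4.0000 4.0000] v=[4.0000 -2.0000]
Step 4: x=[2.0000 6.0000] v=[-4.0000 4.0000]
Step 5: x=[2.0000 7.0000] v=[0.0000 2.0000]
Step 6: x=[5.0000 6.0000] v=[6.0000 -2.0000]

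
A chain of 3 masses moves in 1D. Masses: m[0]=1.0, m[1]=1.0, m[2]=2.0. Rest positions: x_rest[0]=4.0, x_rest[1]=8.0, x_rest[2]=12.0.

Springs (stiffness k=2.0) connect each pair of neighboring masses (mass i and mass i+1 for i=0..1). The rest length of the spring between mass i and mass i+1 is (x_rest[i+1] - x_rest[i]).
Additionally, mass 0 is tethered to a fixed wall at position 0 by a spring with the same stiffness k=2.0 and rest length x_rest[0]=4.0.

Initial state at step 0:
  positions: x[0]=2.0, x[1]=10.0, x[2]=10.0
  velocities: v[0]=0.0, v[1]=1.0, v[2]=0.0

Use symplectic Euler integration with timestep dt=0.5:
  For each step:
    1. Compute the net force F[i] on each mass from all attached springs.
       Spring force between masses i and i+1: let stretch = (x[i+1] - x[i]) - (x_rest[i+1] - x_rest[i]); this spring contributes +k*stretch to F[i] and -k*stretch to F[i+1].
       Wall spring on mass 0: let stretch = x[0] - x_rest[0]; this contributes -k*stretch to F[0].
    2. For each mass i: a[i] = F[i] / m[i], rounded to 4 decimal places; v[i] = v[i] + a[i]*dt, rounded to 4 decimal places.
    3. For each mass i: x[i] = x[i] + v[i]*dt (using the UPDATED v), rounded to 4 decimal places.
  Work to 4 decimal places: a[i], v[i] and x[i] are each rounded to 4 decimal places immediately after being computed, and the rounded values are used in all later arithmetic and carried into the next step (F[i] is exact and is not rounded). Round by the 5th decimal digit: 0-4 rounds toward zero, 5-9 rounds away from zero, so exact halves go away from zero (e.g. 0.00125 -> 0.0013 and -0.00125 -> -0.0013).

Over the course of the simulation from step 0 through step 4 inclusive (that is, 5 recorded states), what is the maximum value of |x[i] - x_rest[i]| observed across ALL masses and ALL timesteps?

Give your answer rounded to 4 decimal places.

Step 0: x=[2.0000 10.0000 10.0000] v=[0.0000 1.0000 0.0000]
Step 1: x=[5.0000 6.5000 11.0000] v=[6.0000 -7.0000 2.0000]
Step 2: x=[6.2500 4.5000 11.8750] v=[2.5000 -4.0000 1.7500]
Step 3: x=[3.5000 7.0625 11.9063] v=[-5.5000 5.1250 0.0625]
Step 4: x=[0.7813 10.2657 11.7266] v=[-5.4375 6.4063 -0.3594]
Max displacement = 3.5000

Answer: 3.5000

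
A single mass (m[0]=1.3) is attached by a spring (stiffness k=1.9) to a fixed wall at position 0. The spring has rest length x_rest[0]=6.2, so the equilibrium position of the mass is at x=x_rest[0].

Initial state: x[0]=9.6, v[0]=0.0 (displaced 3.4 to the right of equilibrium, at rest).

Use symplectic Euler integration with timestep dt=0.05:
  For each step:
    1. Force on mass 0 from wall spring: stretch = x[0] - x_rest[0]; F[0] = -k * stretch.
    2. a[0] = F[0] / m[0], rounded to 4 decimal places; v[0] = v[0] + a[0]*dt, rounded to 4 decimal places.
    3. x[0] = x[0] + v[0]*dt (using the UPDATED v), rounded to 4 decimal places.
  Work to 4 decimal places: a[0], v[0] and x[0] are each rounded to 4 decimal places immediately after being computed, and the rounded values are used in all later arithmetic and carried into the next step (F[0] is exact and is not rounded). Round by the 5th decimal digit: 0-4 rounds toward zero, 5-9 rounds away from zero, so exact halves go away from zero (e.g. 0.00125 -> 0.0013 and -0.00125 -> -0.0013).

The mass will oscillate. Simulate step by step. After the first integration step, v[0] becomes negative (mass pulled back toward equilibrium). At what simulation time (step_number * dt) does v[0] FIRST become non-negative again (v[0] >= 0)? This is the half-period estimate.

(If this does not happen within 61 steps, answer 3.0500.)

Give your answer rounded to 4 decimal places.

Step 0: x=[9.6000] v=[0.0000]
Step 1: x=[9.5876] v=[-0.2485]
Step 2: x=[9.5628] v=[-0.4961]
Step 3: x=[9.5257] v=[-0.7418]
Step 4: x=[9.4765] v=[-0.9848]
Step 5: x=[9.4153] v=[-1.2242]
Step 6: x=[9.3423] v=[-1.4592]
Step 7: x=[9.2579] v=[-1.6888]
Step 8: x=[9.1623] v=[-1.9123]
Step 9: x=[9.0559] v=[-2.1288]
Step 10: x=[8.9390] v=[-2.3375]
Step 11: x=[8.8121] v=[-2.5377]
Step 12: x=[8.6757] v=[-2.7286]
Step 13: x=[8.5302] v=[-2.9095]
Step 14: x=[8.3762] v=[-3.0798]
Step 15: x=[8.2143] v=[-3.2388]
Step 16: x=[8.0450] v=[-3.3860]
Step 17: x=[7.8690] v=[-3.5208]
Step 18: x=[7.6869] v=[-3.6428]
Step 19: x=[7.4993] v=[-3.7515]
Step 20: x=[7.3070] v=[-3.8465]
Step 21: x=[7.1106] v=[-3.9274]
Step 22: x=[6.9109] v=[-3.9939]
Step 23: x=[6.7086] v=[-4.0459]
Step 24: x=[6.5044] v=[-4.0831]
Step 25: x=[6.2991] v=[-4.1053]
Step 26: x=[6.0935] v=[-4.1125]
Step 27: x=[5.8883] v=[-4.1047]
Step 28: x=[5.6842] v=[-4.0819]
Step 29: x=[5.4820] v=[-4.0442]
Step 30: x=[5.2824] v=[-3.9917]
Step 31: x=[5.0862] v=[-3.9246]
Step 32: x=[4.8940] v=[-3.8432]
Step 33: x=[4.7066] v=[-3.7478]
Step 34: x=[4.5247] v=[-3.6387]
Step 35: x=[4.3489] v=[-3.5163]
Step 36: x=[4.1799] v=[-3.3810]
Step 37: x=[4.0182] v=[-3.2334]
Step 38: x=[3.8645] v=[-3.0740]
Step 39: x=[3.7193] v=[-2.9033]
Step 40: x=[3.5832] v=[-2.7220]
Step 41: x=[3.4567] v=[-2.5308]
Step 42: x=[3.3402] v=[-2.3303]
Step 43: x=[3.2341] v=[-2.1213]
Step 44: x=[3.1389] v=[-1.9046]
Step 45: x=[3.0549] v=[-1.6809]
Step 46: x=[2.9823] v=[-1.4511]
Step 47: x=[2.9215] v=[-1.2160]
Step 48: x=[2.8727] v=[-0.9764]
Step 49: x=[2.8360] v=[-0.7333]
Step 50: x=[2.8116] v=[-0.4875]
Step 51: x=[2.7996] v=[-0.2399]
Step 52: x=[2.8000] v=[0.0086]
First v>=0 after going negative at step 52, time=2.6000

Answer: 2.6000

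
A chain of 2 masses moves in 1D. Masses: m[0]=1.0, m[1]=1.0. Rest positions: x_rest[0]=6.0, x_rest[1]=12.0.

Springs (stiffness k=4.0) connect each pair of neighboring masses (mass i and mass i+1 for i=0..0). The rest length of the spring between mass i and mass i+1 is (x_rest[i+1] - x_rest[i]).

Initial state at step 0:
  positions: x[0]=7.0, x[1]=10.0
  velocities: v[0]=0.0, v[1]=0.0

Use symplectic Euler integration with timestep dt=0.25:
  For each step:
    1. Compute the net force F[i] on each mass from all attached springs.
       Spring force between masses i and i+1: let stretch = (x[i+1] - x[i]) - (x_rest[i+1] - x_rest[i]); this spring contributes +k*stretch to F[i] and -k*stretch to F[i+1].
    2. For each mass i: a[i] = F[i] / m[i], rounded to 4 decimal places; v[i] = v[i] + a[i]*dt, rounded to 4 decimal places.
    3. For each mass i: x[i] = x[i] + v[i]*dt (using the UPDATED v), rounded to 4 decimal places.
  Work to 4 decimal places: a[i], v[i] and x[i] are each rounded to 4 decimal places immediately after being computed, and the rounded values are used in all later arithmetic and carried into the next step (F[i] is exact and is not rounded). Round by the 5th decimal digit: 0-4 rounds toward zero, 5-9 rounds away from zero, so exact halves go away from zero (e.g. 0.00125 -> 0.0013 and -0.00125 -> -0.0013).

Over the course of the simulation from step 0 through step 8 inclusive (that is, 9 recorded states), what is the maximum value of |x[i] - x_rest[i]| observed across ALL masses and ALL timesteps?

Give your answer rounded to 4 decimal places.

Step 0: x=[7.0000 10.0000] v=[0.0000 0.0000]
Step 1: x=[6.2500 10.7500] v=[-3.0000 3.0000]
Step 2: x=[5.1250 11.8750] v=[-4.5000 4.5000]
Step 3: x=[4.1875 12.8125] v=[-3.7500 3.7500]
Step 4: x=[3.9063 13.0938] v=[-1.1250 1.1250]
Step 5: x=[4.4219 12.5782] v=[2.0625 -2.0625]
Step 6: x=[5.4766 11.5235] v=[4.2188 -4.2188]
Step 7: x=[6.5430 10.4571] v=[4.2657 -4.2657]
Step 8: x=[7.0880 9.9122] v=[2.1798 -2.1798]
Max displacement = 2.0937

Answer: 2.0937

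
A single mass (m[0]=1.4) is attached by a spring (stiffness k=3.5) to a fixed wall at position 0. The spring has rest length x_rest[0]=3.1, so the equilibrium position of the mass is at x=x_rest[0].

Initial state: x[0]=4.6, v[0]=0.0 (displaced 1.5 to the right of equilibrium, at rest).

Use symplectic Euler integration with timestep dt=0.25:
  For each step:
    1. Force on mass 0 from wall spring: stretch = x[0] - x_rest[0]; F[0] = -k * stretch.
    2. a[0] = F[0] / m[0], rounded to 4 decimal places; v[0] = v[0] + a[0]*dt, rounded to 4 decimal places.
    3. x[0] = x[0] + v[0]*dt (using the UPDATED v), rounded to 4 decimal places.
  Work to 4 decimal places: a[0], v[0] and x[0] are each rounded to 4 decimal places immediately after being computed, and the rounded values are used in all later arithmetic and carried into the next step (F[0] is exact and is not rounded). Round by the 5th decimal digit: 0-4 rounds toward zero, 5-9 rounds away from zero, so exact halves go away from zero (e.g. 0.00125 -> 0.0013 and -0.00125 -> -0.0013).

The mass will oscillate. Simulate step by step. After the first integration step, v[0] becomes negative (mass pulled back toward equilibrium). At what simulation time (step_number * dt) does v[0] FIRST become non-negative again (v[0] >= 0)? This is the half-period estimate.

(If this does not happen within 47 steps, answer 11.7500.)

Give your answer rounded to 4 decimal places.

Step 0: x=[4.6000] v=[0.0000]
Step 1: x=[4.3656] v=[-0.9375]
Step 2: x=[3.9335] v=[-1.7285]
Step 3: x=[3.3711] v=[-2.2495]
Step 4: x=[2.7664] v=[-2.4190]
Step 5: x=[2.2138] v=[-2.2105]
Step 6: x=[1.7997] v=[-1.6566]
Step 7: x=[1.5887] v=[-0.8439]
Step 8: x=[1.6139] v=[0.1007]
First v>=0 after going negative at step 8, time=2.0000

Answer: 2.0000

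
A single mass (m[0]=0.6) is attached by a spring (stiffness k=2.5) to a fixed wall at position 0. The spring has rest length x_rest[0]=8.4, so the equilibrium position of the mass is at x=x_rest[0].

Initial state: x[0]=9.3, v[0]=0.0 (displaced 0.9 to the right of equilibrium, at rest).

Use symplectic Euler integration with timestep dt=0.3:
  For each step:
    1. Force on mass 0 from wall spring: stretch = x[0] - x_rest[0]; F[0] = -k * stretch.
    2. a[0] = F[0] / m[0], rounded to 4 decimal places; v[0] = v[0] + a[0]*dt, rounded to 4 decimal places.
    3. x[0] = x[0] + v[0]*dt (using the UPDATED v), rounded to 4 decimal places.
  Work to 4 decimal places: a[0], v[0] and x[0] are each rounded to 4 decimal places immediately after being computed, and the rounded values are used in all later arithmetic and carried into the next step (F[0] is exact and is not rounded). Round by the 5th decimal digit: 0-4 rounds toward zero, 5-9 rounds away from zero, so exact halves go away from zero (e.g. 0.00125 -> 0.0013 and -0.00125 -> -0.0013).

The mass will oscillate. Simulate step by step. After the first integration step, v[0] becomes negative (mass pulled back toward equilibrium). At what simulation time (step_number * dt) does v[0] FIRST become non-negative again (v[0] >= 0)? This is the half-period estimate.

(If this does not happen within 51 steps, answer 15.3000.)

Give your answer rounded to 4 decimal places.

Answer: 1.8000

Derivation:
Step 0: x=[9.3000] v=[0.0000]
Step 1: x=[8.9625] v=[-1.1250]
Step 2: x=[8.4141] v=[-1.8281]
Step 3: x=[7.8604] v=[-1.8457]
Step 4: x=[7.5090] v=[-1.1712]
Step 5: x=[7.4918] v=[-0.0575]
Step 6: x=[7.8151] v=[1.0778]
First v>=0 after going negative at step 6, time=1.8000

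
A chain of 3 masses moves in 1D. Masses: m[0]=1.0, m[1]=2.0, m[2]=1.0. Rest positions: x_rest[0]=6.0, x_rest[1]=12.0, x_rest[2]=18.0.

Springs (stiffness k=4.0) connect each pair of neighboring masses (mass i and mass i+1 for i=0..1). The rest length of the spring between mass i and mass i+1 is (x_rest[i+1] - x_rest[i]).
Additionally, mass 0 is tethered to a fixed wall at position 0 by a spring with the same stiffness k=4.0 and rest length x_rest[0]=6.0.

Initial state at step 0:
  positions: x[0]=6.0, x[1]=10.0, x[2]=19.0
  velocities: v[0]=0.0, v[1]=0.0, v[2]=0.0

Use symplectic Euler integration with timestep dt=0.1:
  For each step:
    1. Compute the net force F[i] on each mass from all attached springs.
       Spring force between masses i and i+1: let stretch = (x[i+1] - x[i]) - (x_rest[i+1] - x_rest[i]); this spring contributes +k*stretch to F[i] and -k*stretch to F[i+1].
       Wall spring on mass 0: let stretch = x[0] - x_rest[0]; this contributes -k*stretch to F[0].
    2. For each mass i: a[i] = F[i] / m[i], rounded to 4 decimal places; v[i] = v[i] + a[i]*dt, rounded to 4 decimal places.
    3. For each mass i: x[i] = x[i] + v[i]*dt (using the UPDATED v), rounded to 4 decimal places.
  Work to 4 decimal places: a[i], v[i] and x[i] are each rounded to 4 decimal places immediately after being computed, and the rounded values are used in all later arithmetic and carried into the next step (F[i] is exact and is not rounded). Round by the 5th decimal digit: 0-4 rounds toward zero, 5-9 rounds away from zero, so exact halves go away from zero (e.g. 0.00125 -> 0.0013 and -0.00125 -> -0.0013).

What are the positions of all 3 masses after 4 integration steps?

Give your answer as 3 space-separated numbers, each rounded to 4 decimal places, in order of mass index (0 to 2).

Step 0: x=[6.0000 10.0000 19.0000] v=[0.0000 0.0000 0.0000]
Step 1: x=[5.9200 10.1000 18.8800] v=[-0.8000 1.0000 -1.2000]
Step 2: x=[5.7704 10.2920 18.6488] v=[-1.4960 1.9200 -2.3120]
Step 3: x=[5.5709 10.5607 18.3233] v=[-1.9955 2.6870 -3.2547]
Step 4: x=[5.3481 10.8849 17.9273] v=[-2.2279 3.2416 -3.9597]

Answer: 5.3481 10.8849 17.9273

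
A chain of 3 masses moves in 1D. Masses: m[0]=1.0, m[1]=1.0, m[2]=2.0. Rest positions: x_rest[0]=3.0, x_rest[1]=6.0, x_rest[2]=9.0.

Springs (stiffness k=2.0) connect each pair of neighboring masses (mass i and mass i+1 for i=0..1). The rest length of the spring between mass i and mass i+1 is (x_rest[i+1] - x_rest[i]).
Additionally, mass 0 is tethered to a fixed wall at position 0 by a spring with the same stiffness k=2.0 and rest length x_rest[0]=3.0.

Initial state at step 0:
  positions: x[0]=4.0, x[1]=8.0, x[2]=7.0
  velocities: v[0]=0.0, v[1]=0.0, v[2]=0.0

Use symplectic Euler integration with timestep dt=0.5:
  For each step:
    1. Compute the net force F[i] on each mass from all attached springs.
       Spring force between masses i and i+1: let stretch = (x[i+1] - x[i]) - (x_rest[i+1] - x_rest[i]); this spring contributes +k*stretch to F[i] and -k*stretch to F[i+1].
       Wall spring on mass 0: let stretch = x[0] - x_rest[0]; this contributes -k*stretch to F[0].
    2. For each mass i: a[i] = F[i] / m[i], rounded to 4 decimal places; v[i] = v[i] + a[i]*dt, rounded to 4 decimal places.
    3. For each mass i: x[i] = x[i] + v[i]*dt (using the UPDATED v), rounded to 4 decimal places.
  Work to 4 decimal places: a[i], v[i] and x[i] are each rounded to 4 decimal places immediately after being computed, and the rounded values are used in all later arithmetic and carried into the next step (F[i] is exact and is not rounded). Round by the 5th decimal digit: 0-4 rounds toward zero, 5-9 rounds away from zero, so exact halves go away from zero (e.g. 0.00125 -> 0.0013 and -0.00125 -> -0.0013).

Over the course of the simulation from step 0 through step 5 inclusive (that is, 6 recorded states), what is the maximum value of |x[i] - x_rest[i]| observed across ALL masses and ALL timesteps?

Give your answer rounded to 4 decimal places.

Answer: 3.2813

Derivation:
Step 0: x=[4.0000 8.0000 7.0000] v=[0.0000 0.0000 0.0000]
Step 1: x=[4.0000 5.5000 8.0000] v=[0.0000 -5.0000 2.0000]
Step 2: x=[2.7500 3.5000 9.1250] v=[-2.5000 -4.0000 2.2500]
Step 3: x=[0.5000 3.9375 9.5938] v=[-4.5000 0.8750 0.9375]
Step 4: x=[-0.2813 5.4844 9.3985] v=[-1.5625 3.0938 -0.3907]
Step 5: x=[1.9610 6.1055 8.9746] v=[4.4845 1.2422 -0.8478]
Max displacement = 3.2813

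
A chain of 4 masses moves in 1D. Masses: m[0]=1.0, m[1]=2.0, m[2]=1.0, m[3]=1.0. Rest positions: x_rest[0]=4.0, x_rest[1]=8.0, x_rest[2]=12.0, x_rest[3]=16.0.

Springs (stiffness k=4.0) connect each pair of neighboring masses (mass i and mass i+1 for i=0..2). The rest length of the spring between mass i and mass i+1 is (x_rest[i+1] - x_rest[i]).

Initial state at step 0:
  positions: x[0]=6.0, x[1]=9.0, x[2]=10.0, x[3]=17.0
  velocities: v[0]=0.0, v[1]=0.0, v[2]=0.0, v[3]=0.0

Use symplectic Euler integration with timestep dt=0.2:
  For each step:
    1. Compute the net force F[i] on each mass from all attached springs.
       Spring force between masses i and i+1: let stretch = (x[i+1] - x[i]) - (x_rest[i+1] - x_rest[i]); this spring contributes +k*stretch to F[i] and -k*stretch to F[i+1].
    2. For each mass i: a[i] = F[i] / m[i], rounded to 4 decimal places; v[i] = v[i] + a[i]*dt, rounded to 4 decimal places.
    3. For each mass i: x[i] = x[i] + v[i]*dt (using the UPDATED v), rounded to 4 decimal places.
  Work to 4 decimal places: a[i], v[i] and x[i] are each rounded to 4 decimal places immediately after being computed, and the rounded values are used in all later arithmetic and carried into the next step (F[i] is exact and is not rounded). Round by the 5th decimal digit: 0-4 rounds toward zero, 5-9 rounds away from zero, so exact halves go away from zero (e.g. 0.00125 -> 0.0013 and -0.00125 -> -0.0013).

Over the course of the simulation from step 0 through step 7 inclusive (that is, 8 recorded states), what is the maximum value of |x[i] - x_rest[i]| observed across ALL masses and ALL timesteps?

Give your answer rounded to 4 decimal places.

Answer: 2.6497

Derivation:
Step 0: x=[6.0000 9.0000 10.0000 17.0000] v=[0.0000 0.0000 0.0000 0.0000]
Step 1: x=[5.8400 8.8400 10.9600 16.5200] v=[-0.8000 -0.8000 4.8000 -2.4000]
Step 2: x=[5.5200 8.6096 12.4704 15.7904] v=[-1.6000 -1.1520 7.5520 -3.6480]
Step 3: x=[5.0543 8.4409 13.8943 15.1696] v=[-2.3283 -0.8435 7.1194 -3.1040]
Step 4: x=[4.4905 8.4375 14.6497 14.9848] v=[-2.8190 -0.0168 3.7769 -0.9242]
Step 5: x=[3.9182 8.6154 14.4647 15.3863] v=[-2.8614 0.8893 -0.9248 2.0077]
Step 6: x=[3.4575 8.8854 13.4913 16.2804] v=[-2.3036 1.3501 -4.8670 4.4704]
Step 7: x=[3.2252 9.0897 12.2272 17.3682] v=[-1.1613 1.0213 -6.3204 5.4391]
Max displacement = 2.6497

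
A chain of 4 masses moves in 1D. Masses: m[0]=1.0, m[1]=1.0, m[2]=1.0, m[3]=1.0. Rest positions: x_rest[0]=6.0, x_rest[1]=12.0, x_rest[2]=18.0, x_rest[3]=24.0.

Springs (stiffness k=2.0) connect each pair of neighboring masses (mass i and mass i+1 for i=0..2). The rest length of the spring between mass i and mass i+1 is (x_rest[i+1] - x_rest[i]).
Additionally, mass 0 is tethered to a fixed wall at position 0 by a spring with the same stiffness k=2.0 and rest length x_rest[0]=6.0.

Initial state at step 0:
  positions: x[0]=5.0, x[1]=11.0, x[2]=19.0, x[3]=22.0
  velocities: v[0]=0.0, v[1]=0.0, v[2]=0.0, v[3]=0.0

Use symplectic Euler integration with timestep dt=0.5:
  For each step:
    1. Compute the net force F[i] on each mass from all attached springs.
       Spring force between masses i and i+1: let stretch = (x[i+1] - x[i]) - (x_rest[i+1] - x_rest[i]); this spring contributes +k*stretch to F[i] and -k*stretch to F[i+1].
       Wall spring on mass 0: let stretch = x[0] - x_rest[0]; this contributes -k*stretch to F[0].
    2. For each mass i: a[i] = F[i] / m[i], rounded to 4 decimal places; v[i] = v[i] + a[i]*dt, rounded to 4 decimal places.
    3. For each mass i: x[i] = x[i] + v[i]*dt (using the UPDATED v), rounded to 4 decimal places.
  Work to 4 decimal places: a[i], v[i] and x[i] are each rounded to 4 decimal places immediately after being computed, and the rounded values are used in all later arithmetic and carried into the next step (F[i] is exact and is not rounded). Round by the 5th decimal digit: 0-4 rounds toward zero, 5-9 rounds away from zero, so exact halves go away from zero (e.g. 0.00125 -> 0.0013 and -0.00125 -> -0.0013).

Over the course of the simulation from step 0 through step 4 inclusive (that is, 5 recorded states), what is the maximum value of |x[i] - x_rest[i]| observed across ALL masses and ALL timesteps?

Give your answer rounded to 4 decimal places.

Step 0: x=[5.0000 11.0000 19.0000 22.0000] v=[0.0000 0.0000 0.0000 0.0000]
Step 1: x=[5.5000 12.0000 16.5000 23.5000] v=[1.0000 2.0000 -5.0000 3.0000]
Step 2: x=[6.5000 12.0000 15.2500 24.5000] v=[2.0000 0.0000 -2.5000 2.0000]
Step 3: x=[7.0000 10.8750 17.0000 23.8750] v=[1.0000 -2.2500 3.5000 -1.2500]
Step 4: x=[5.9375 10.8750 19.1250 22.8125] v=[-2.1250 0.0000 4.2500 -2.1250]
Max displacement = 2.7500

Answer: 2.7500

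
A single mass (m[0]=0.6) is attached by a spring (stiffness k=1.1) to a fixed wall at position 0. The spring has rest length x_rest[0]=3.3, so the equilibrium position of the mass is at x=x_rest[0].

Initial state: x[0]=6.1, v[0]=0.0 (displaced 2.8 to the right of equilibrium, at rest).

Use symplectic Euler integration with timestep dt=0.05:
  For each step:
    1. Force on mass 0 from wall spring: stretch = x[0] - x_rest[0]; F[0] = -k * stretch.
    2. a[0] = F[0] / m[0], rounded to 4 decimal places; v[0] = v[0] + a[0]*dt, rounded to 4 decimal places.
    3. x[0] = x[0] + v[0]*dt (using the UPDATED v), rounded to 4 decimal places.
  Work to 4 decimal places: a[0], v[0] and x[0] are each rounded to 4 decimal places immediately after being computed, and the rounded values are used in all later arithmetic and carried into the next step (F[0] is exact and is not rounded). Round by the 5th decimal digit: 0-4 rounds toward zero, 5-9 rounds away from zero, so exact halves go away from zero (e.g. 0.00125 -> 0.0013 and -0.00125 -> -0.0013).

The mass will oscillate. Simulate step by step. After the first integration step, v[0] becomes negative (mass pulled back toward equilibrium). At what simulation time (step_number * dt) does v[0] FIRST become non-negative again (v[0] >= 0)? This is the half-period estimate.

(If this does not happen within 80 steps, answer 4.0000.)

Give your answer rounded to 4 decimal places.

Answer: 2.3500

Derivation:
Step 0: x=[6.1000] v=[0.0000]
Step 1: x=[6.0872] v=[-0.2567]
Step 2: x=[6.0616] v=[-0.5122]
Step 3: x=[6.0233] v=[-0.7653]
Step 4: x=[5.9726] v=[-1.0149]
Step 5: x=[5.9096] v=[-1.2599]
Step 6: x=[5.8346] v=[-1.4991]
Step 7: x=[5.7480] v=[-1.7314]
Step 8: x=[5.6502] v=[-1.9558]
Step 9: x=[5.5416] v=[-2.1712]
Step 10: x=[5.4228] v=[-2.3767]
Step 11: x=[5.2942] v=[-2.5713]
Step 12: x=[5.1565] v=[-2.7541]
Step 13: x=[5.0103] v=[-2.9243]
Step 14: x=[4.8562] v=[-3.0811]
Step 15: x=[4.6950] v=[-3.2238]
Step 16: x=[4.5274] v=[-3.3517]
Step 17: x=[4.3542] v=[-3.4642]
Step 18: x=[4.1762] v=[-3.5608]
Step 19: x=[3.9941] v=[-3.6411]
Step 20: x=[3.8089] v=[-3.7047]
Step 21: x=[3.6213] v=[-3.7514]
Step 22: x=[3.4323] v=[-3.7809]
Step 23: x=[3.2427] v=[-3.7930]
Step 24: x=[3.0533] v=[-3.7877]
Step 25: x=[2.8650] v=[-3.7651]
Step 26: x=[2.6787] v=[-3.7252]
Step 27: x=[2.4953] v=[-3.6682]
Step 28: x=[2.3156] v=[-3.5944]
Step 29: x=[2.1404] v=[-3.5042]
Step 30: x=[1.9705] v=[-3.3979]
Step 31: x=[1.8067] v=[-3.2760]
Step 32: x=[1.6497] v=[-3.1391]
Step 33: x=[1.5003] v=[-2.9878]
Step 34: x=[1.3592] v=[-2.8228]
Step 35: x=[1.2270] v=[-2.6449]
Step 36: x=[1.1043] v=[-2.4549]
Step 37: x=[0.9916] v=[-2.2536]
Step 38: x=[0.8895] v=[-2.0420]
Step 39: x=[0.7985] v=[-1.8210]
Step 40: x=[0.7189] v=[-1.5917]
Step 41: x=[0.6511] v=[-1.3551]
Step 42: x=[0.5955] v=[-1.1123]
Step 43: x=[0.5523] v=[-0.8644]
Step 44: x=[0.5217] v=[-0.6125]
Step 45: x=[0.5038] v=[-0.3578]
Step 46: x=[0.4987] v=[-0.1015]
Step 47: x=[0.5065] v=[0.1553]
First v>=0 after going negative at step 47, time=2.3500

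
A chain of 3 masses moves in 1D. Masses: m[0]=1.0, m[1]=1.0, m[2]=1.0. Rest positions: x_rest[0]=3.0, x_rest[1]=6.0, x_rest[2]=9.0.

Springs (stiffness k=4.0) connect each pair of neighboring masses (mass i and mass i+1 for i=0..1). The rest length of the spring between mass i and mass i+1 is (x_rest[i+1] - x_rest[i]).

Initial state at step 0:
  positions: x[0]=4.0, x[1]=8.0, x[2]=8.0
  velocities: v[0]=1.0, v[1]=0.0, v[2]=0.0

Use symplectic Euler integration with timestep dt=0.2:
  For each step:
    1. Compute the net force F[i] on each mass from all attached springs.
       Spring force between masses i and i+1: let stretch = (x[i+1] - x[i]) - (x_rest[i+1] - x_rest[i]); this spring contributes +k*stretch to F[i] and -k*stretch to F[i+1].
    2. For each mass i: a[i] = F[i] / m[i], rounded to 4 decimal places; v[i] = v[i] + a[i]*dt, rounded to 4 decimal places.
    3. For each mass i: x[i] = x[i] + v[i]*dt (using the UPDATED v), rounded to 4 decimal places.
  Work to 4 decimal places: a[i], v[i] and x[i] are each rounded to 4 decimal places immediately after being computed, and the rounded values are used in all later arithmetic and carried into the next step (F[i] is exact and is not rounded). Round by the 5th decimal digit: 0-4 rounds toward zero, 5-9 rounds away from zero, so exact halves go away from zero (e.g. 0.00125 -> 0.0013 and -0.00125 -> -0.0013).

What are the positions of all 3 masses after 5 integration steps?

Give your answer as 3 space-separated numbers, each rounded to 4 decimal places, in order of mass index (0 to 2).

Answer: 4.1181 5.9991 10.8827

Derivation:
Step 0: x=[4.0000 8.0000 8.0000] v=[1.0000 0.0000 0.0000]
Step 1: x=[4.3600 7.3600 8.4800] v=[1.8000 -3.2000 2.4000]
Step 2: x=[4.7200 6.4192 9.2608] v=[1.8000 -4.7040 3.9040]
Step 3: x=[4.8719 5.6612 10.0669] v=[0.7594 -3.7901 4.0307]
Step 4: x=[4.6701 5.4818 10.6481] v=[-1.0092 -0.8970 2.9061]
Step 5: x=[4.1181 5.9991 10.8827] v=[-2.7598 2.5867 1.1731]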